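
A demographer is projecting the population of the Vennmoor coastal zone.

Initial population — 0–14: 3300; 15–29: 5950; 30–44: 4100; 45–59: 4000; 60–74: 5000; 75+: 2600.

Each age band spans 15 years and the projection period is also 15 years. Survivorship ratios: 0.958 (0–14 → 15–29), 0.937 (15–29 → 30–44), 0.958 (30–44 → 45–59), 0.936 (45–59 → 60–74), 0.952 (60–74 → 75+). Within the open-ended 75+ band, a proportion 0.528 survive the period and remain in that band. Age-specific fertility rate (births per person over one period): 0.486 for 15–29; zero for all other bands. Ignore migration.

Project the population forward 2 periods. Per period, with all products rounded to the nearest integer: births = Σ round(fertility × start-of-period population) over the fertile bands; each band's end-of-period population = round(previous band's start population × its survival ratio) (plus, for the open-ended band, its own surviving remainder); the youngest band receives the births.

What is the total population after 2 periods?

23089

Call the groups 1 to 6, youngest first.
Period 1:
Births: 5950 * 0.486 = 2892
Group 2: 3300 * 0.958 = 3161
Group 3: 5950 * 0.937 = 5575
Group 4: 4100 * 0.958 = 3928
Group 5: 4000 * 0.936 = 3744
Group 6: 5000 * 0.952 + 2600 * 0.528 = 4760 + 1373 = 6133
Giving 2892 / 3161 / 5575 / 3928 / 3744 / 6133.
Period 2:
Births: 3161 * 0.486 = 1536
Group 2: 2892 * 0.958 = 2771
Group 3: 3161 * 0.937 = 2962
Group 4: 5575 * 0.958 = 5341
Group 5: 3928 * 0.936 = 3677
Group 6: 3744 * 0.952 + 6133 * 0.528 = 3564 + 3238 = 6802
Giving 1536 / 2771 / 2962 / 5341 / 3677 / 6802.
Total after period 2: 1536 + 2771 + 2962 + 5341 + 3677 + 6802 = 23089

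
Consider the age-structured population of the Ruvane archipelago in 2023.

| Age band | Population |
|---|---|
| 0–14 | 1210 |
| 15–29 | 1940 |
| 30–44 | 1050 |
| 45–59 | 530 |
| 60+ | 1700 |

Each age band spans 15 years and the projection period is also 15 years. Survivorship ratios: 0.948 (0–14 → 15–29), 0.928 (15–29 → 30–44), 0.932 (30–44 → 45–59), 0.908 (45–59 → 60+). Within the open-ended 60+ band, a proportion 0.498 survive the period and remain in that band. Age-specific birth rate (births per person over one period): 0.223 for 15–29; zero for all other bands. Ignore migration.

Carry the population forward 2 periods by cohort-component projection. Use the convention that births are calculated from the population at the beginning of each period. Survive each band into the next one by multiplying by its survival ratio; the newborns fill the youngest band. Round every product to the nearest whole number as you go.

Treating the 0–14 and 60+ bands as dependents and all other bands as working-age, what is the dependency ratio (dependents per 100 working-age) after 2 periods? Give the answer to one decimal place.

(Bands numbered youngest = 1 to oldest = 5.)
— Period 1 —
Births: 1940 * 0.223 = 433
Band 2: 1210 * 0.948 = 1147
Band 3: 1940 * 0.928 = 1800
Band 4: 1050 * 0.932 = 979
Band 5: 530 * 0.908 + 1700 * 0.498 = 481 + 847 = 1328
Population now: 0–14=433, 15–29=1147, 30–44=1800, 45–59=979, 60+=1328
— Period 2 —
Births: 1147 * 0.223 = 256
Band 2: 433 * 0.948 = 410
Band 3: 1147 * 0.928 = 1064
Band 4: 1800 * 0.932 = 1678
Band 5: 979 * 0.908 + 1328 * 0.498 = 889 + 661 = 1550
Population now: 0–14=256, 15–29=410, 30–44=1064, 45–59=1678, 60+=1550
Dependents (band 0–14 + band 60+) = 256 + 1550 = 1806; working-age = 3152; ratio = 1806/3152 × 100 = 57.3

57.3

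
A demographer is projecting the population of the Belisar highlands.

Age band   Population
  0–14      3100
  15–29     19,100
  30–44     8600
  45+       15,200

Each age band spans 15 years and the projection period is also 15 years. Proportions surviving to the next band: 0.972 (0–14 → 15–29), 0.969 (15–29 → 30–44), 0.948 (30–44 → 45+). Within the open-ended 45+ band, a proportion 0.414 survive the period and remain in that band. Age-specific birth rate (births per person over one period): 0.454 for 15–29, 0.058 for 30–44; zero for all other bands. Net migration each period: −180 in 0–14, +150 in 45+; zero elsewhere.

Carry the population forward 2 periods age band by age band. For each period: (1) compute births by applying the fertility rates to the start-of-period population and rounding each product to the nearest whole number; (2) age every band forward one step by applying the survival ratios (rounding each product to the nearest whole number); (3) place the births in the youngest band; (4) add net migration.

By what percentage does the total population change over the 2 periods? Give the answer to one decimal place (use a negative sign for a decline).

-18.1

Numbering the bands 1..4 from youngest to oldest:
— Period 1 —
Births: 19100 × 0.454 = 8671, 8600 × 0.058 = 499 → 9170
Band 2: 3100 × 0.972 = 3013
Band 3: 19100 × 0.969 = 18508
Band 4: 8600 × 0.948 + 15200 × 0.414 = 8153 + 6293 = 14446
Net migration: Band 1 − 180 → 8990; Band 4 + 150 → 14596
Giving 8990 / 3013 / 18508 / 14596.
— Period 2 —
Births: 3013 × 0.454 = 1368, 18508 × 0.058 = 1073 → 2441
Band 2: 8990 × 0.972 = 8738
Band 3: 3013 × 0.969 = 2920
Band 4: 18508 × 0.948 + 14596 × 0.414 = 17546 + 6043 = 23589
Net migration: Band 1 − 180 → 2261; Band 4 + 150 → 23739
Giving 2261 / 8738 / 2920 / 23739.
Total: 46000 → 37658; change = -8342; percentage change = -18.1%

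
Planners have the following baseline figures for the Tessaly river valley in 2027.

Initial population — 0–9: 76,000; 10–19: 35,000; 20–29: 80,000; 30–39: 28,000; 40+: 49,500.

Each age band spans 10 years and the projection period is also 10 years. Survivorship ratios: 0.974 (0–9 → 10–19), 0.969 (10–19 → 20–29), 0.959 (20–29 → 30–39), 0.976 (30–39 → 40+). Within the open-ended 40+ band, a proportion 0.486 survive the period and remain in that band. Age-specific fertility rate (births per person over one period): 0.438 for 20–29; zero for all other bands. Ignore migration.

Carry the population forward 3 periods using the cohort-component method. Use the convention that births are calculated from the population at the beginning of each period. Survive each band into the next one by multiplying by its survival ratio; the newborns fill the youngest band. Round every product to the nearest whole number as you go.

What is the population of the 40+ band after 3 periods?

Period 1.
Births: 80000 × 0.438 = 35040
10–19: 76000 × 0.974 = 74024
20–29: 35000 × 0.969 = 33915
30–39: 80000 × 0.959 = 76720
40+: 28000 × 0.976 + 49500 × 0.486 = 27328 + 24057 = 51385
→ [35040, 74024, 33915, 76720, 51385]
Period 2.
Births: 33915 × 0.438 = 14855
10–19: 35040 × 0.974 = 34129
20–29: 74024 × 0.969 = 71729
30–39: 33915 × 0.959 = 32524
40+: 76720 × 0.976 + 51385 × 0.486 = 74879 + 24973 = 99852
→ [14855, 34129, 71729, 32524, 99852]
Period 3.
Births: 71729 × 0.438 = 31417
10–19: 14855 × 0.974 = 14469
20–29: 34129 × 0.969 = 33071
30–39: 71729 × 0.959 = 68788
40+: 32524 × 0.976 + 99852 × 0.486 = 31743 + 48528 = 80271
→ [31417, 14469, 33071, 68788, 80271]

80271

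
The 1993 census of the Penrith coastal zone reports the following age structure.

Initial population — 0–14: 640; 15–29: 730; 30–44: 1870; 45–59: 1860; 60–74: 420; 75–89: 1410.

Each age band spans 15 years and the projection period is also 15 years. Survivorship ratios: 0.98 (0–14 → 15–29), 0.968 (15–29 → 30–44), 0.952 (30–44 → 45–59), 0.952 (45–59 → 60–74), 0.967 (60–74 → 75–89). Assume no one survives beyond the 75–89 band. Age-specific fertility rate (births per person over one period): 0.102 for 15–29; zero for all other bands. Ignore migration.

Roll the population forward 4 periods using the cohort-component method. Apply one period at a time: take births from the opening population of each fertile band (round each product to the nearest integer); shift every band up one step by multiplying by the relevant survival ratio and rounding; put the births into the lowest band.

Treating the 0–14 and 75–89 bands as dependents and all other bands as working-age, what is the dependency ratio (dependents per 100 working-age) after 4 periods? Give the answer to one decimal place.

Numbering the bands 1..6 from youngest to oldest:
Period 1:
Births: 730 × 0.102 = 74
Band 2: 640 × 0.98 = 627
Band 3: 730 × 0.968 = 707
Band 4: 1870 × 0.952 = 1780
Band 5: 1860 × 0.952 = 1771
Band 6: 420 × 0.967 = 406
→ [74, 627, 707, 1780, 1771, 406]
Period 2:
Births: 627 × 0.102 = 64
Band 2: 74 × 0.98 = 73
Band 3: 627 × 0.968 = 607
Band 4: 707 × 0.952 = 673
Band 5: 1780 × 0.952 = 1695
Band 6: 1771 × 0.967 = 1713
→ [64, 73, 607, 673, 1695, 1713]
Period 3:
Births: 73 × 0.102 = 7
Band 2: 64 × 0.98 = 63
Band 3: 73 × 0.968 = 71
Band 4: 607 × 0.952 = 578
Band 5: 673 × 0.952 = 641
Band 6: 1695 × 0.967 = 1639
→ [7, 63, 71, 578, 641, 1639]
Period 4:
Births: 63 × 0.102 = 6
Band 2: 7 × 0.98 = 7
Band 3: 63 × 0.968 = 61
Band 4: 71 × 0.952 = 68
Band 5: 578 × 0.952 = 550
Band 6: 641 × 0.967 = 620
→ [6, 7, 61, 68, 550, 620]
Dependents (band 0–14 + band 75–89) = 6 + 620 = 626; working-age = 686; ratio = 626/686 × 100 = 91.3

91.3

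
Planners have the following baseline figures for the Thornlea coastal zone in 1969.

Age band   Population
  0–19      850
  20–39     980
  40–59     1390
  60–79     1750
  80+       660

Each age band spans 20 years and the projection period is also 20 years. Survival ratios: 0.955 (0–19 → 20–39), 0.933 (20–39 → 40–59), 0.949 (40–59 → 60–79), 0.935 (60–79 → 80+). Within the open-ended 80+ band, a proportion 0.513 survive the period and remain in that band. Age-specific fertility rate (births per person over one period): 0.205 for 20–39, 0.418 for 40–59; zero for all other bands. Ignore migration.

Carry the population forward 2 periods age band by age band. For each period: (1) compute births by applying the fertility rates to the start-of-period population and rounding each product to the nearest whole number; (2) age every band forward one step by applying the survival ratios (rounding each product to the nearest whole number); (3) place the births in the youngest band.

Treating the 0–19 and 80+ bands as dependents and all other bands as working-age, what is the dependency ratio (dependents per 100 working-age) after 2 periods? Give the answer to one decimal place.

117.8

(Groups numbered youngest = 1 to oldest = 5.)
Period 1:
Births: 980 * 0.205 = 201 ; 1390 * 0.418 = 581 ⇒ total 782
Group 2: 850 * 0.955 = 812
Group 3: 980 * 0.933 = 914
Group 4: 1390 * 0.949 = 1319
Group 5: 1750 * 0.935 + 660 * 0.513 = 1636 + 339 = 1975
Giving 782 / 812 / 914 / 1319 / 1975.
Period 2:
Births: 812 * 0.205 = 166 ; 914 * 0.418 = 382 ⇒ total 548
Group 2: 782 * 0.955 = 747
Group 3: 812 * 0.933 = 758
Group 4: 914 * 0.949 = 867
Group 5: 1319 * 0.935 + 1975 * 0.513 = 1233 + 1013 = 2246
Giving 548 / 747 / 758 / 867 / 2246.
Dependents (band 0–19 + band 80+) = 548 + 2246 = 2794; working-age = 2372; ratio = 2794/2372 × 100 = 117.8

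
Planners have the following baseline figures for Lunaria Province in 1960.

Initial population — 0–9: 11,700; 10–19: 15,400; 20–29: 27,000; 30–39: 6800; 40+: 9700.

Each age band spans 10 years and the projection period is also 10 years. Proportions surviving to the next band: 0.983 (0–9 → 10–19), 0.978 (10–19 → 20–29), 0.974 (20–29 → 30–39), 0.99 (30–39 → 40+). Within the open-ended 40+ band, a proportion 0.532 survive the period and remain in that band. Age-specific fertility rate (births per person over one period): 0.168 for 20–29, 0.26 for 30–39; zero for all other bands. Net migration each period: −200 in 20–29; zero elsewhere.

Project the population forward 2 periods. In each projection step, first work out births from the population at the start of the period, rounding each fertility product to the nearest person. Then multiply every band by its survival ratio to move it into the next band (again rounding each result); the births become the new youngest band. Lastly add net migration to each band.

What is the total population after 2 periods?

(Bands numbered youngest = 1 to oldest = 5.)
After projecting period 1:
Births: 27000 × 0.168 = 4536  |  6800 × 0.26 = 1768 → 6304
Band 2: 11700 × 0.983 = 11501
Band 3: 15400 × 0.978 = 15061
Band 4: 27000 × 0.974 = 26298
Band 5: 6800 × 0.99 + 9700 × 0.532 = 6732 + 5160 = 11892
Net migration: Band 3 − 200 → 14861
→ [6304, 11501, 14861, 26298, 11892]
After projecting period 2:
Births: 14861 × 0.168 = 2497  |  26298 × 0.26 = 6837 → 9334
Band 2: 6304 × 0.983 = 6197
Band 3: 11501 × 0.978 = 11248
Band 4: 14861 × 0.974 = 14475
Band 5: 26298 × 0.99 + 11892 × 0.532 = 26035 + 6327 = 32362
Net migration: Band 3 − 200 → 11048
→ [9334, 6197, 11048, 14475, 32362]
Total after period 2: 9334 + 6197 + 11048 + 14475 + 32362 = 73416

73416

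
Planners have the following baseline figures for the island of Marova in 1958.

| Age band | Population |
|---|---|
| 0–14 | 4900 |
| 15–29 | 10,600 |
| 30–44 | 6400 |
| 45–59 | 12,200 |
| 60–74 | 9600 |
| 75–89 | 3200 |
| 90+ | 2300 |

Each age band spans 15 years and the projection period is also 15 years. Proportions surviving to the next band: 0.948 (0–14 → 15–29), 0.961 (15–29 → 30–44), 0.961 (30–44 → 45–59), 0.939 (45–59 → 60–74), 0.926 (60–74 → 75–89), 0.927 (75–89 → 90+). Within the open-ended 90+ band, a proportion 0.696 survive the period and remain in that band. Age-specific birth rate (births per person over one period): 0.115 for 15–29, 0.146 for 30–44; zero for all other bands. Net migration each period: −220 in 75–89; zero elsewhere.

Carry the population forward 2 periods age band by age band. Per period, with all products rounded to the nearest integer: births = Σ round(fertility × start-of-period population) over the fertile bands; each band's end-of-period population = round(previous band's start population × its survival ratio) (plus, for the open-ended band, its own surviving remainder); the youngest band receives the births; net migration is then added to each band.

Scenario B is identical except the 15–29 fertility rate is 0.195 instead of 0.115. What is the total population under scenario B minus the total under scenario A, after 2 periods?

(Groups numbered youngest = 1 to oldest = 7.)
Period 1.
Births: 10600 * 0.115 = 1219 ; 6400 * 0.146 = 934 ⇒ total 2153
Group 2: 4900 * 0.948 = 4645
Group 3: 10600 * 0.961 = 10187
Group 4: 6400 * 0.961 = 6150
Group 5: 12200 * 0.939 = 11456
Group 6: 9600 * 0.926 = 8890
Group 7: 3200 * 0.927 + 2300 * 0.696 = 2966 + 1601 = 4567
Net migration: Group 6 − 220 → 8670
End of period: [2153, 4645, 10187, 6150, 11456, 8670, 4567]
Period 2.
Births: 4645 * 0.115 = 534 ; 10187 * 0.146 = 1487 ⇒ total 2021
Group 2: 2153 * 0.948 = 2041
Group 3: 4645 * 0.961 = 4464
Group 4: 10187 * 0.961 = 9790
Group 5: 6150 * 0.939 = 5775
Group 6: 11456 * 0.926 = 10608
Group 7: 8670 * 0.927 + 4567 * 0.696 = 8037 + 3179 = 11216
Net migration: Group 6 − 220 → 10388
End of period: [2021, 2041, 4464, 9790, 5775, 10388, 11216]
Scenario A total after 2 periods: 45695
Scenario B projection —
Period 1.
Births: 10600 * 0.195 = 2067 ; 6400 * 0.146 = 934 ⇒ total 3001
Group 2: 4900 * 0.948 = 4645
Group 3: 10600 * 0.961 = 10187
Group 4: 6400 * 0.961 = 6150
Group 5: 12200 * 0.939 = 11456
Group 6: 9600 * 0.926 = 8890
Group 7: 3200 * 0.927 + 2300 * 0.696 = 2966 + 1601 = 4567
Net migration: Group 6 − 220 → 8670
End of period: [3001, 4645, 10187, 6150, 11456, 8670, 4567]
Period 2.
Births: 4645 * 0.195 = 906 ; 10187 * 0.146 = 1487 ⇒ total 2393
Group 2: 3001 * 0.948 = 2845
Group 3: 4645 * 0.961 = 4464
Group 4: 10187 * 0.961 = 9790
Group 5: 6150 * 0.939 = 5775
Group 6: 11456 * 0.926 = 10608
Group 7: 8670 * 0.927 + 4567 * 0.696 = 8037 + 3179 = 11216
Net migration: Group 6 − 220 → 10388
End of period: [2393, 2845, 4464, 9790, 5775, 10388, 11216]
Scenario B total after 2 periods: 46871
Difference B − A = 46871 − 45695 = 1176

1176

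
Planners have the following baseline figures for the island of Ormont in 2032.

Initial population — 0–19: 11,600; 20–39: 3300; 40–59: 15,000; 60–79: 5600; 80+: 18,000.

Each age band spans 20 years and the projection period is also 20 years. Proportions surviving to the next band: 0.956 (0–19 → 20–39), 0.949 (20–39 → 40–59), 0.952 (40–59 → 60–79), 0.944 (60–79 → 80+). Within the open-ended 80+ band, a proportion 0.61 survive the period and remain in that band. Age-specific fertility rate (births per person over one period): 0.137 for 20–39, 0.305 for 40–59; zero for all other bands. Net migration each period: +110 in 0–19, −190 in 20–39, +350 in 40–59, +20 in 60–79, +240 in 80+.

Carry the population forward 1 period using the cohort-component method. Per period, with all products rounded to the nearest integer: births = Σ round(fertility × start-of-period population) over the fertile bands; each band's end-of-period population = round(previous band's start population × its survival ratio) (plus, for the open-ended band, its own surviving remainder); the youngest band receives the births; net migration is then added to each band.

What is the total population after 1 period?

Numbering the groups 1..5 from youngest to oldest:
Period 1:
Births: 3300 * 0.137 = 452  |  15000 * 0.305 = 4575 ⇒ total 5027
Group 2: 11600 * 0.956 = 11090
Group 3: 3300 * 0.949 = 3132
Group 4: 15000 * 0.952 = 14280
Group 5: 5600 * 0.944 + 18000 * 0.61 = 5286 + 10980 = 16266
Net migration: Group 1 + 110 → 5137; Group 2 − 190 → 10900; Group 3 + 350 → 3482; Group 4 + 20 → 14300; Group 5 + 240 → 16506
Giving 5137 / 10900 / 3482 / 14300 / 16506.
Total after period 1: 5137 + 10900 + 3482 + 14300 + 16506 = 50325

50325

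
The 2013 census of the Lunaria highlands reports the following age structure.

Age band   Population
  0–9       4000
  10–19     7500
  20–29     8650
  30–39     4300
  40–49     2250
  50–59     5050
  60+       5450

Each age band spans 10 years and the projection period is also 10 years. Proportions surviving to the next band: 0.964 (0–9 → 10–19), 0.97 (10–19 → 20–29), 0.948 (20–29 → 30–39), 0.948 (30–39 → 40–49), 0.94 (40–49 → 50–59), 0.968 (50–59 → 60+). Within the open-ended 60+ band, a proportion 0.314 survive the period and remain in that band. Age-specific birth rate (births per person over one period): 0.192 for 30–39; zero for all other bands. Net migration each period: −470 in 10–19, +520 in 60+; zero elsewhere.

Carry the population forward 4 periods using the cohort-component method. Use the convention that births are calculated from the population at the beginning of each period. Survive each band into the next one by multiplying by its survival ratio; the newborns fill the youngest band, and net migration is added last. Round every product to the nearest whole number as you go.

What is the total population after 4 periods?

Period 1.
Births: 4300 × 0.192 = 826
10–19: 4000 × 0.964 = 3856
20–29: 7500 × 0.97 = 7275
30–39: 8650 × 0.948 = 8200
40–49: 4300 × 0.948 = 4076
50–59: 2250 × 0.94 = 2115
60+: 5050 × 0.968 + 5450 × 0.314 = 4888 + 1711 = 6599
Net migration: 10–19 − 470 → 3386; 60+ + 520 → 7119
End of period: [826, 3386, 7275, 8200, 4076, 2115, 7119]
Period 2.
Births: 8200 × 0.192 = 1574
10–19: 826 × 0.964 = 796
20–29: 3386 × 0.97 = 3284
30–39: 7275 × 0.948 = 6897
40–49: 8200 × 0.948 = 7774
50–59: 4076 × 0.94 = 3831
60+: 2115 × 0.968 + 7119 × 0.314 = 2047 + 2235 = 4282
Net migration: 10–19 − 470 → 326; 60+ + 520 → 4802
End of period: [1574, 326, 3284, 6897, 7774, 3831, 4802]
Period 3.
Births: 6897 × 0.192 = 1324
10–19: 1574 × 0.964 = 1517
20–29: 326 × 0.97 = 316
30–39: 3284 × 0.948 = 3113
40–49: 6897 × 0.948 = 6538
50–59: 7774 × 0.94 = 7308
60+: 3831 × 0.968 + 4802 × 0.314 = 3708 + 1508 = 5216
Net migration: 10–19 − 470 → 1047; 60+ + 520 → 5736
End of period: [1324, 1047, 316, 3113, 6538, 7308, 5736]
Period 4.
Births: 3113 × 0.192 = 598
10–19: 1324 × 0.964 = 1276
20–29: 1047 × 0.97 = 1016
30–39: 316 × 0.948 = 300
40–49: 3113 × 0.948 = 2951
50–59: 6538 × 0.94 = 6146
60+: 7308 × 0.968 + 5736 × 0.314 = 7074 + 1801 = 8875
Net migration: 10–19 − 470 → 806; 60+ + 520 → 9395
End of period: [598, 806, 1016, 300, 2951, 6146, 9395]
Total after period 4: 598 + 806 + 1016 + 300 + 2951 + 6146 + 9395 = 21212

21212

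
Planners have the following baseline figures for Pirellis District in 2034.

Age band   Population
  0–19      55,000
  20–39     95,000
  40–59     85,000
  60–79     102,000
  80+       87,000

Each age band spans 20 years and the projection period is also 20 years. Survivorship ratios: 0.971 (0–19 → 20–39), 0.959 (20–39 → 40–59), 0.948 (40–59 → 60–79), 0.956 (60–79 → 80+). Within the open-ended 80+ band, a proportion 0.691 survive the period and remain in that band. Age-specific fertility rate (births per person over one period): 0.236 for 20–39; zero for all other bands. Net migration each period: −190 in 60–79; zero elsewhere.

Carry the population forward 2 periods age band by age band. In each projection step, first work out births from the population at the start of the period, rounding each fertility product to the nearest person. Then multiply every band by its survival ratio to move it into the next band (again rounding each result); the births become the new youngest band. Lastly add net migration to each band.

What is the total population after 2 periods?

After projecting period 1:
Births: 95000 × 0.236 = 22420
20–39: 55000 × 0.971 = 53405
40–59: 95000 × 0.959 = 91105
60–79: 85000 × 0.948 = 80580
80+: 102000 × 0.956 + 87000 × 0.691 = 97512 + 60117 = 157629
Net migration: 60–79 − 190 → 80390
→ [22420, 53405, 91105, 80390, 157629]
After projecting period 2:
Births: 53405 × 0.236 = 12604
20–39: 22420 × 0.971 = 21770
40–59: 53405 × 0.959 = 51215
60–79: 91105 × 0.948 = 86368
80+: 80390 × 0.956 + 157629 × 0.691 = 76853 + 108922 = 185775
Net migration: 60–79 − 190 → 86178
→ [12604, 21770, 51215, 86178, 185775]
Total after period 2: 12604 + 21770 + 51215 + 86178 + 185775 = 357542

357542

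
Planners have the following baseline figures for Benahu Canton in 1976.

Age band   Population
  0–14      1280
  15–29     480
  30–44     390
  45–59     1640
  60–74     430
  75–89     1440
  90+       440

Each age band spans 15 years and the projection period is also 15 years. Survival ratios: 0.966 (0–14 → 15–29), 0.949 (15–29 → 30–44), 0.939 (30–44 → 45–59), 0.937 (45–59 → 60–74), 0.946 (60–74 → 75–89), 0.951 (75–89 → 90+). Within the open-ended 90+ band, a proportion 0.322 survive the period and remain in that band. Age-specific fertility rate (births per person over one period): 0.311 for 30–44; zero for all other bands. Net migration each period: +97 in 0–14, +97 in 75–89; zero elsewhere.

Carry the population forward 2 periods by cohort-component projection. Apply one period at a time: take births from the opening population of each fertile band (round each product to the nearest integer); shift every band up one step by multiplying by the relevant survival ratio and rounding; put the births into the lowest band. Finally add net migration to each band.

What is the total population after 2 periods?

Let band 1 be 0–14 through band 7 = 90+.
[period 1]
Births: 390 × 0.311 = 121
Band 2: 1280 × 0.966 = 1236
Band 3: 480 × 0.949 = 456
Band 4: 390 × 0.939 = 366
Band 5: 1640 × 0.937 = 1537
Band 6: 430 × 0.946 = 407
Band 7: 1440 × 0.951 + 440 × 0.322 = 1369 + 142 = 1511
Net migration: Band 1 + 97 → 218; Band 6 + 97 → 504
Population now: 0–14=218, 15–29=1236, 30–44=456, 45–59=366, 60–74=1537, 75–89=504, 90+=1511
[period 2]
Births: 456 × 0.311 = 142
Band 2: 218 × 0.966 = 211
Band 3: 1236 × 0.949 = 1173
Band 4: 456 × 0.939 = 428
Band 5: 366 × 0.937 = 343
Band 6: 1537 × 0.946 = 1454
Band 7: 504 × 0.951 + 1511 × 0.322 = 479 + 487 = 966
Net migration: Band 1 + 97 → 239; Band 6 + 97 → 1551
Population now: 0–14=239, 15–29=211, 30–44=1173, 45–59=428, 60–74=343, 75–89=1551, 90+=966
Total after period 2: 239 + 211 + 1173 + 428 + 343 + 1551 + 966 = 4911

4911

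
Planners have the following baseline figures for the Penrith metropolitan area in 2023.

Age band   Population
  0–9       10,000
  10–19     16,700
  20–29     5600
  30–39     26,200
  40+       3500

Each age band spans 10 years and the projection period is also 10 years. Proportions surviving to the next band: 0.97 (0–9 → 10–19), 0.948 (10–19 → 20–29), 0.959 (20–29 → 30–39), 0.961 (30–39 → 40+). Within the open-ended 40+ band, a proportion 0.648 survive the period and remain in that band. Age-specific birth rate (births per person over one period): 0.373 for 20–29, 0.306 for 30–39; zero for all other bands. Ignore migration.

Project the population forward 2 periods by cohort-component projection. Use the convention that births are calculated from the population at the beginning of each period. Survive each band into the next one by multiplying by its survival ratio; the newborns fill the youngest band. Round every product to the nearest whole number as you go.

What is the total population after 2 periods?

(Bands numbered youngest = 1 to oldest = 5.)
— Period 1 —
Births: 5600 × 0.373 = 2089, 26200 × 0.306 = 8017 — total 10106
Band 2: 10000 × 0.97 = 9700
Band 3: 16700 × 0.948 = 15832
Band 4: 5600 × 0.959 = 5370
Band 5: 26200 × 0.961 + 3500 × 0.648 = 25178 + 2268 = 27446
Population now: 0–9=10106, 10–19=9700, 20–29=15832, 30–39=5370, 40+=27446
— Period 2 —
Births: 15832 × 0.373 = 5905, 5370 × 0.306 = 1643 — total 7548
Band 2: 10106 × 0.97 = 9803
Band 3: 9700 × 0.948 = 9196
Band 4: 15832 × 0.959 = 15183
Band 5: 5370 × 0.961 + 27446 × 0.648 = 5161 + 17785 = 22946
Population now: 0–9=7548, 10–19=9803, 20–29=9196, 30–39=15183, 40+=22946
Total after period 2: 7548 + 9803 + 9196 + 15183 + 22946 = 64676

64676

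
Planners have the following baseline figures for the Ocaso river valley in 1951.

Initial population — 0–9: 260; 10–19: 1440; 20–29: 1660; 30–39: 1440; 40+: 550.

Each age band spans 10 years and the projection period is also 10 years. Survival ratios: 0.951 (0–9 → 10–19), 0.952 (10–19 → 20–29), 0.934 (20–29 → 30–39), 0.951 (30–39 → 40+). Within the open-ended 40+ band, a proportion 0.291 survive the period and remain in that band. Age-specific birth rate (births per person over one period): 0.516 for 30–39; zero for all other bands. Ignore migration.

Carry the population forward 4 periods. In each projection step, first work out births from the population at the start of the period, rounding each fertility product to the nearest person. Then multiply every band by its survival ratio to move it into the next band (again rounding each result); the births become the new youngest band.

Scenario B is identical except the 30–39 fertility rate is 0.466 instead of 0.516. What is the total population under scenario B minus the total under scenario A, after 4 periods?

[period 1]
Births: 1440 * 0.516 = 743
10–19: 260 * 0.951 = 247
20–29: 1440 * 0.952 = 1371
30–39: 1660 * 0.934 = 1550
40+: 1440 * 0.951 + 550 * 0.291 = 1369 + 160 = 1529
Population now: 0–9=743, 10–19=247, 20–29=1371, 30–39=1550, 40+=1529
[period 2]
Births: 1550 * 0.516 = 800
10–19: 743 * 0.951 = 707
20–29: 247 * 0.952 = 235
30–39: 1371 * 0.934 = 1281
40+: 1550 * 0.951 + 1529 * 0.291 = 1474 + 445 = 1919
Population now: 0–9=800, 10–19=707, 20–29=235, 30–39=1281, 40+=1919
[period 3]
Births: 1281 * 0.516 = 661
10–19: 800 * 0.951 = 761
20–29: 707 * 0.952 = 673
30–39: 235 * 0.934 = 219
40+: 1281 * 0.951 + 1919 * 0.291 = 1218 + 558 = 1776
Population now: 0–9=661, 10–19=761, 20–29=673, 30–39=219, 40+=1776
[period 4]
Births: 219 * 0.516 = 113
10–19: 661 * 0.951 = 629
20–29: 761 * 0.952 = 724
30–39: 673 * 0.934 = 629
40+: 219 * 0.951 + 1776 * 0.291 = 208 + 517 = 725
Population now: 0–9=113, 10–19=629, 20–29=724, 30–39=629, 40+=725
Scenario A total after 4 periods: 2820
Scenario B projection —
[period 1]
Births: 1440 * 0.466 = 671
10–19: 260 * 0.951 = 247
20–29: 1440 * 0.952 = 1371
30–39: 1660 * 0.934 = 1550
40+: 1440 * 0.951 + 550 * 0.291 = 1369 + 160 = 1529
Population now: 0–9=671, 10–19=247, 20–29=1371, 30–39=1550, 40+=1529
[period 2]
Births: 1550 * 0.466 = 722
10–19: 671 * 0.951 = 638
20–29: 247 * 0.952 = 235
30–39: 1371 * 0.934 = 1281
40+: 1550 * 0.951 + 1529 * 0.291 = 1474 + 445 = 1919
Population now: 0–9=722, 10–19=638, 20–29=235, 30–39=1281, 40+=1919
[period 3]
Births: 1281 * 0.466 = 597
10–19: 722 * 0.951 = 687
20–29: 638 * 0.952 = 607
30–39: 235 * 0.934 = 219
40+: 1281 * 0.951 + 1919 * 0.291 = 1218 + 558 = 1776
Population now: 0–9=597, 10–19=687, 20–29=607, 30–39=219, 40+=1776
[period 4]
Births: 219 * 0.466 = 102
10–19: 597 * 0.951 = 568
20–29: 687 * 0.952 = 654
30–39: 607 * 0.934 = 567
40+: 219 * 0.951 + 1776 * 0.291 = 208 + 517 = 725
Population now: 0–9=102, 10–19=568, 20–29=654, 30–39=567, 40+=725
Scenario B total after 4 periods: 2616
Difference B − A = 2616 − 2820 = -204

-204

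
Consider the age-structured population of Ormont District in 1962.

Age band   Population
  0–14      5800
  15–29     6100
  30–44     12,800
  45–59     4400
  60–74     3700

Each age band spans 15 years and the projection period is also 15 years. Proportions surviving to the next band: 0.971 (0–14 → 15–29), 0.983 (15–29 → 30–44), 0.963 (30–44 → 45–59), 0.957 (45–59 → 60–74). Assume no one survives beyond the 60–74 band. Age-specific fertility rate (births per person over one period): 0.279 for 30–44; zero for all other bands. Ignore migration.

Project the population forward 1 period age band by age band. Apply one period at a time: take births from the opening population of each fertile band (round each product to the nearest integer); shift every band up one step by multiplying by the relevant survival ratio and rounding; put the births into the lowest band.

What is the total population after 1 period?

31736

Call the groups 1 to 5, youngest first.
[period 1]
Births: 12800 × 0.279 = 3571
Group 2: 5800 × 0.971 = 5632
Group 3: 6100 × 0.983 = 5996
Group 4: 12800 × 0.963 = 12326
Group 5: 4400 × 0.957 = 4211
Population now: 0–14=3571, 15–29=5632, 30–44=5996, 45–59=12326, 60–74=4211
Total after period 1: 3571 + 5632 + 5996 + 12326 + 4211 = 31736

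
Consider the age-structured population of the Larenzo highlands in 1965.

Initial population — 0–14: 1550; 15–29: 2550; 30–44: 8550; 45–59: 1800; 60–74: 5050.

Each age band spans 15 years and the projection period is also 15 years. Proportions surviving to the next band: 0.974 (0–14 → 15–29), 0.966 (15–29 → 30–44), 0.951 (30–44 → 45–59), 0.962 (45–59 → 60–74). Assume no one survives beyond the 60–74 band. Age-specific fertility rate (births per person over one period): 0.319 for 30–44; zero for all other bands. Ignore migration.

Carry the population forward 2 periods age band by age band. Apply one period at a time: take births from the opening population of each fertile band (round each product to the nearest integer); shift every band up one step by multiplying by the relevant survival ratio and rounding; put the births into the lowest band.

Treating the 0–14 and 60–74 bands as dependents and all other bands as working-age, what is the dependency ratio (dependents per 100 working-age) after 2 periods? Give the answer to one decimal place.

133.3

After projecting period 1:
Births: 8550 * 0.319 = 2727
15–29: 1550 * 0.974 = 1510
30–44: 2550 * 0.966 = 2463
45–59: 8550 * 0.951 = 8131
60–74: 1800 * 0.962 = 1732
→ [2727, 1510, 2463, 8131, 1732]
After projecting period 2:
Births: 2463 * 0.319 = 786
15–29: 2727 * 0.974 = 2656
30–44: 1510 * 0.966 = 1459
45–59: 2463 * 0.951 = 2342
60–74: 8131 * 0.962 = 7822
→ [786, 2656, 1459, 2342, 7822]
Dependents (band 0–14 + band 60–74) = 786 + 7822 = 8608; working-age = 6457; ratio = 8608/6457 × 100 = 133.3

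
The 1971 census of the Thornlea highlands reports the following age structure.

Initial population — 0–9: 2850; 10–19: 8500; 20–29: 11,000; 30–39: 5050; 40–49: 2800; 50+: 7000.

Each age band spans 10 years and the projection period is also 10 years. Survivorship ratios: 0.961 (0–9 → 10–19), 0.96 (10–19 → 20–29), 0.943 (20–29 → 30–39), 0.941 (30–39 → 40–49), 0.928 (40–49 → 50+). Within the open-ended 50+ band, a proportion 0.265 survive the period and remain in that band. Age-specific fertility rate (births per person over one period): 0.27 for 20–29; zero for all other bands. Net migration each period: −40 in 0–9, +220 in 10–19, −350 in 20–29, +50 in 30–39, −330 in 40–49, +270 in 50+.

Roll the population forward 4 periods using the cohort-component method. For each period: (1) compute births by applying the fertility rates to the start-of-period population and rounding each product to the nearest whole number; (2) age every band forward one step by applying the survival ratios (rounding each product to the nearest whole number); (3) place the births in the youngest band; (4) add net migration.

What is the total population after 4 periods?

Period 1.
Births: 11000 * 0.27 = 2970
10–19: 2850 * 0.961 = 2739
20–29: 8500 * 0.96 = 8160
30–39: 11000 * 0.943 = 10373
40–49: 5050 * 0.941 = 4752
50+: 2800 * 0.928 + 7000 * 0.265 = 2598 + 1855 = 4453
Net migration: 0–9 − 40 → 2930; 10–19 + 220 → 2959; 20–29 − 350 → 7810; 30–39 + 50 → 10423; 40–49 − 330 → 4422; 50+ + 270 → 4723
Population now: 0–9=2930, 10–19=2959, 20–29=7810, 30–39=10423, 40–49=4422, 50+=4723
Period 2.
Births: 7810 * 0.27 = 2109
10–19: 2930 * 0.961 = 2816
20–29: 2959 * 0.96 = 2841
30–39: 7810 * 0.943 = 7365
40–49: 10423 * 0.941 = 9808
50+: 4422 * 0.928 + 4723 * 0.265 = 4104 + 1252 = 5356
Net migration: 0–9 − 40 → 2069; 10–19 + 220 → 3036; 20–29 − 350 → 2491; 30–39 + 50 → 7415; 40–49 − 330 → 9478; 50+ + 270 → 5626
Population now: 0–9=2069, 10–19=3036, 20–29=2491, 30–39=7415, 40–49=9478, 50+=5626
Period 3.
Births: 2491 * 0.27 = 673
10–19: 2069 * 0.961 = 1988
20–29: 3036 * 0.96 = 2915
30–39: 2491 * 0.943 = 2349
40–49: 7415 * 0.941 = 6978
50+: 9478 * 0.928 + 5626 * 0.265 = 8796 + 1491 = 10287
Net migration: 0–9 − 40 → 633; 10–19 + 220 → 2208; 20–29 − 350 → 2565; 30–39 + 50 → 2399; 40–49 − 330 → 6648; 50+ + 270 → 10557
Population now: 0–9=633, 10–19=2208, 20–29=2565, 30–39=2399, 40–49=6648, 50+=10557
Period 4.
Births: 2565 * 0.27 = 693
10–19: 633 * 0.961 = 608
20–29: 2208 * 0.96 = 2120
30–39: 2565 * 0.943 = 2419
40–49: 2399 * 0.941 = 2257
50+: 6648 * 0.928 + 10557 * 0.265 = 6169 + 2798 = 8967
Net migration: 0–9 − 40 → 653; 10–19 + 220 → 828; 20–29 − 350 → 1770; 30–39 + 50 → 2469; 40–49 − 330 → 1927; 50+ + 270 → 9237
Population now: 0–9=653, 10–19=828, 20–29=1770, 30–39=2469, 40–49=1927, 50+=9237
Total after period 4: 653 + 828 + 1770 + 2469 + 1927 + 9237 = 16884

16884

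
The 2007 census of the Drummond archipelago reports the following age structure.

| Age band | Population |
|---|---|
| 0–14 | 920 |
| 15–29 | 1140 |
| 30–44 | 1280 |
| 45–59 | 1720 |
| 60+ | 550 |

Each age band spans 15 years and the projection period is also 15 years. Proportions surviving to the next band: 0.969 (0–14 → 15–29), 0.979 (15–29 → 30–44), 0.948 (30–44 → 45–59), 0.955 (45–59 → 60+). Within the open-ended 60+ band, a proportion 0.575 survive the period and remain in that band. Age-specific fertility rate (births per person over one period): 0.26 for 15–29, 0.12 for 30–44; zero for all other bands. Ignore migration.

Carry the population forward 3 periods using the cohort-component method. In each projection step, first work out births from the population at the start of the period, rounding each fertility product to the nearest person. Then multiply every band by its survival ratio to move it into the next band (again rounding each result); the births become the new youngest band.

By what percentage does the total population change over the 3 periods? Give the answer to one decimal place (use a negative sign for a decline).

Call the bands 1 to 5, youngest first.
— Period 1 —
Births: 1140 * 0.26 = 296  |  1280 * 0.12 = 154 ⇒ total 450
Band 2: 920 * 0.969 = 891
Band 3: 1140 * 0.979 = 1116
Band 4: 1280 * 0.948 = 1213
Band 5: 1720 * 0.955 + 550 * 0.575 = 1643 + 316 = 1959
End of period: [450, 891, 1116, 1213, 1959]
— Period 2 —
Births: 891 * 0.26 = 232  |  1116 * 0.12 = 134 ⇒ total 366
Band 2: 450 * 0.969 = 436
Band 3: 891 * 0.979 = 872
Band 4: 1116 * 0.948 = 1058
Band 5: 1213 * 0.955 + 1959 * 0.575 = 1158 + 1126 = 2284
End of period: [366, 436, 872, 1058, 2284]
— Period 3 —
Births: 436 * 0.26 = 113  |  872 * 0.12 = 105 ⇒ total 218
Band 2: 366 * 0.969 = 355
Band 3: 436 * 0.979 = 427
Band 4: 872 * 0.948 = 827
Band 5: 1058 * 0.955 + 2284 * 0.575 = 1010 + 1313 = 2323
End of period: [218, 355, 427, 827, 2323]
Total: 5610 → 4150; change = -1460; percentage change = -26.0%

-26.0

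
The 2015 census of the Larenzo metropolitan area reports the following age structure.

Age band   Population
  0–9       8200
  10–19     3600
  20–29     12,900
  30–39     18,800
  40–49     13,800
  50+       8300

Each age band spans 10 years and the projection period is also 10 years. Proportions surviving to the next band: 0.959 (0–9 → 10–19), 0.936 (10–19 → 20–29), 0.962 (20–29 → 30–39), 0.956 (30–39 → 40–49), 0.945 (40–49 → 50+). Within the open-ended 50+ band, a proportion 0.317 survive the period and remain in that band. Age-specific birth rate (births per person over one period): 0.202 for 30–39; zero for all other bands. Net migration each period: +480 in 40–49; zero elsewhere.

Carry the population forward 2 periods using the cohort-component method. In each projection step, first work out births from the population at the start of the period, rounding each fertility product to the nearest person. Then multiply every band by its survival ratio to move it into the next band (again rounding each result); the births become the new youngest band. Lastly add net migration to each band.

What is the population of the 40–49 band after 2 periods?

Numbering the bands 1..6 from youngest to oldest:
Period 1:
Births: 18800 × 0.202 = 3798
Band 2: 8200 × 0.959 = 7864
Band 3: 3600 × 0.936 = 3370
Band 4: 12900 × 0.962 = 12410
Band 5: 18800 × 0.956 = 17973
Band 6: 13800 × 0.945 + 8300 × 0.317 = 13041 + 2631 = 15672
Net migration: Band 5 + 480 → 18453
Population now: 0–9=3798, 10–19=7864, 20–29=3370, 30–39=12410, 40–49=18453, 50+=15672
Period 2:
Births: 12410 × 0.202 = 2507
Band 2: 3798 × 0.959 = 3642
Band 3: 7864 × 0.936 = 7361
Band 4: 3370 × 0.962 = 3242
Band 5: 12410 × 0.956 = 11864
Band 6: 18453 × 0.945 + 15672 × 0.317 = 17438 + 4968 = 22406
Net migration: Band 5 + 480 → 12344
Population now: 0–9=2507, 10–19=3642, 20–29=7361, 30–39=3242, 40–49=12344, 50+=22406

12344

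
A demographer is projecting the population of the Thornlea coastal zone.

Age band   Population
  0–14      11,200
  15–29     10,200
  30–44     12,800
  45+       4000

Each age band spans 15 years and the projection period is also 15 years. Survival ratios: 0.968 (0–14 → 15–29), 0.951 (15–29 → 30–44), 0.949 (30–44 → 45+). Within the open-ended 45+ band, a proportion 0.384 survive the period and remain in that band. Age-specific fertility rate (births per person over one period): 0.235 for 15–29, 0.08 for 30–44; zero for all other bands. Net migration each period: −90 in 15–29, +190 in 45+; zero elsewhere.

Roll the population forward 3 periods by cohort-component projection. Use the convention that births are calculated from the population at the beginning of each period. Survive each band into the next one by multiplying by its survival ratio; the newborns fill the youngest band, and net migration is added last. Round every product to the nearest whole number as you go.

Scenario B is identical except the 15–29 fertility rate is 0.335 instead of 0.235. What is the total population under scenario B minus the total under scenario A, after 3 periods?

2633

Period 1.
Births: 10200 × 0.235 = 2397 ; 12800 × 0.08 = 1024 → total 3421
15–29: 11200 × 0.968 = 10842
30–44: 10200 × 0.951 = 9700
45+: 12800 × 0.949 + 4000 × 0.384 = 12147 + 1536 = 13683
Net migration: 15–29 − 90 → 10752; 45+ + 190 → 13873
End of period: [3421, 10752, 9700, 13873]
Period 2.
Births: 10752 × 0.235 = 2527 ; 9700 × 0.08 = 776 → total 3303
15–29: 3421 × 0.968 = 3312
30–44: 10752 × 0.951 = 10225
45+: 9700 × 0.949 + 13873 × 0.384 = 9205 + 5327 = 14532
Net migration: 15–29 − 90 → 3222; 45+ + 190 → 14722
End of period: [3303, 3222, 10225, 14722]
Period 3.
Births: 3222 × 0.235 = 757 ; 10225 × 0.08 = 818 → total 1575
15–29: 3303 × 0.968 = 3197
30–44: 3222 × 0.951 = 3064
45+: 10225 × 0.949 + 14722 × 0.384 = 9704 + 5653 = 15357
Net migration: 15–29 − 90 → 3107; 45+ + 190 → 15547
End of period: [1575, 3107, 3064, 15547]
Scenario A total after 3 periods: 23293
Scenario B projection —
Period 1.
Births: 10200 × 0.335 = 3417 ; 12800 × 0.08 = 1024 → total 4441
15–29: 11200 × 0.968 = 10842
30–44: 10200 × 0.951 = 9700
45+: 12800 × 0.949 + 4000 × 0.384 = 12147 + 1536 = 13683
Net migration: 15–29 − 90 → 10752; 45+ + 190 → 13873
End of period: [4441, 10752, 9700, 13873]
Period 2.
Births: 10752 × 0.335 = 3602 ; 9700 × 0.08 = 776 → total 4378
15–29: 4441 × 0.968 = 4299
30–44: 10752 × 0.951 = 10225
45+: 9700 × 0.949 + 13873 × 0.384 = 9205 + 5327 = 14532
Net migration: 15–29 − 90 → 4209; 45+ + 190 → 14722
End of period: [4378, 4209, 10225, 14722]
Period 3.
Births: 4209 × 0.335 = 1410 ; 10225 × 0.08 = 818 → total 2228
15–29: 4378 × 0.968 = 4238
30–44: 4209 × 0.951 = 4003
45+: 10225 × 0.949 + 14722 × 0.384 = 9704 + 5653 = 15357
Net migration: 15–29 − 90 → 4148; 45+ + 190 → 15547
End of period: [2228, 4148, 4003, 15547]
Scenario B total after 3 periods: 25926
Difference B − A = 25926 − 23293 = 2633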